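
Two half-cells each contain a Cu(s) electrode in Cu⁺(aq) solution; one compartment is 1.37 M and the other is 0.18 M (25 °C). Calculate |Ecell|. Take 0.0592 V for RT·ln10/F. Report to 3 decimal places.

For a concentration cell E°cell = 0, since both electrodes use the same couple.
The compartment with the higher Cu⁺(aq) concentration (1.37 M) acts as the cathode; ions are reduced there and produced at the dilute (0.18 M) anode.
With n = 1, Ecell = −(0.0592/1)·log([dilute]/[conc]) = −(0.0592/1)·log(0.18/1.37) = +0.052 V.

0.052 V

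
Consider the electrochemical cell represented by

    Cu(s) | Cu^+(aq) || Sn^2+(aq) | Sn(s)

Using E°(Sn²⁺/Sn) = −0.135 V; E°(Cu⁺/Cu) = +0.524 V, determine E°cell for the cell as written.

By convention the left-hand electrode in cell notation is the anode (oxidation) and the right-hand electrode is the cathode (reduction).
E°cell = E°(right) − E°(left) = −0.135 − (+0.524) = −0.659 V.
The negative sign shows that, as written, the cell would require an external voltage to drive the reaction.

−0.659 V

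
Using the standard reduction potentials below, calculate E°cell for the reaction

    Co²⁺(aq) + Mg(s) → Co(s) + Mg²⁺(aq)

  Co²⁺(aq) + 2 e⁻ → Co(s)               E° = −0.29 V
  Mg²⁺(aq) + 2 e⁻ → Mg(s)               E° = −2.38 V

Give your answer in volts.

+2.09 V

Co²⁺(aq) gains electrons, so the Co²⁺/Co couple is the cathode; the Mg²⁺/Mg couple is the anode.
E°cell = E°(cathode) − E°(anode) = −0.29 − (−2.38) = +2.09 V.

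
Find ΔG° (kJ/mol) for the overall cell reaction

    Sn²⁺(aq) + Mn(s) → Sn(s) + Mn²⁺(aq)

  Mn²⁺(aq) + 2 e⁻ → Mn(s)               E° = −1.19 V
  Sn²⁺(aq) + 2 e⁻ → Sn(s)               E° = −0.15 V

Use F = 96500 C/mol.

−201 kJ/mol

In the reaction as written Sn²⁺(aq) is reduced, so the Sn²⁺/Sn couple is the cathode and Mn²⁺/Mn is the anode.
E°cell = −0.15 − (−1.19) = +1.04 V; balancing electrons gives n = 2.
ΔG° = −nFE°cell = −(2)(96500)(+1.04) J/mol = −201 kJ/mol.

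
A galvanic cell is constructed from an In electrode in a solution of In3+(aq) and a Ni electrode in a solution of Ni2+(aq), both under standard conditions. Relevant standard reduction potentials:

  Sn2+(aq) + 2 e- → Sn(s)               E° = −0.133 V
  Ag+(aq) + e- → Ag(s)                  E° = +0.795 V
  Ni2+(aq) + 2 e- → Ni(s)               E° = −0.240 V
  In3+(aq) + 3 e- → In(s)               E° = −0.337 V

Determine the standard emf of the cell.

The Ni²⁺/Ni couple has the higher E°, so Ni ion is reduced (cathode) and In is oxidized (anode).
E°cell = E°(cathode) − E°(anode) = −0.240 − (−0.337) = +0.097 V.

+0.097 V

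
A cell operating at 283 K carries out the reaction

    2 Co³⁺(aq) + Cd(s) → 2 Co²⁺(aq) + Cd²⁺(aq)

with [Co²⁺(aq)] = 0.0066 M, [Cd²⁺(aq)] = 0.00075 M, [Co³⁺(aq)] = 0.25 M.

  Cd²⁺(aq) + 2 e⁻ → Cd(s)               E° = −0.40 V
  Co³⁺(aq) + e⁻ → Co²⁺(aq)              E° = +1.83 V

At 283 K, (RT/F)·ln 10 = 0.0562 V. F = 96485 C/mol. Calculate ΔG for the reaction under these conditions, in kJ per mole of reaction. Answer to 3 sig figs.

−464 kJ/mol

E°cell = +1.83 − (−0.40) = +2.23 V; the balanced reaction transfers n = 2 electrons.
Here Q = ([Co²⁺(aq)]^2·[Cd²⁺(aq)]) / [Co³⁺(aq)]^2 = 5.23×10^−7 (log Q = −6.282), giving E = +2.23 − (0.0562/2)·(−6.282) = +2.4065 V.
Finally ΔG = −nFE = −(2)(96485 C/mol)(+2.4065 V) = −464 kJ/mol.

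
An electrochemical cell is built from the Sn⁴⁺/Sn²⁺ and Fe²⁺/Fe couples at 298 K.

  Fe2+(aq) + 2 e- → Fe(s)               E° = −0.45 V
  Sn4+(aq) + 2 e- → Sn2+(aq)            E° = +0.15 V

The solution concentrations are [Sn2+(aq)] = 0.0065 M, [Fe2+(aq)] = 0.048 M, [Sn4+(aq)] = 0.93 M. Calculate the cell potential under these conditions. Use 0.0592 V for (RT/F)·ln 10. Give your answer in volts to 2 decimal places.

The Sn⁴⁺/Sn²⁺ couple has the more positive E°, so it is the cathode; Fe²⁺/Fe is the anode.
E°cell = E°cat − E°an = +0.15 − (−0.45) = +0.60 V; n = 2.
The balanced reaction is Sn4+(aq) + Fe(s) → Sn2+(aq) + Fe2+(aq), so Q = ([Sn2+(aq)]·[Fe2+(aq)]) / [Sn4+(aq)] = 0.000335 and log Q = −3.474.
By the Nernst equation, E = +0.60 − (0.0592/2)·(−3.474) = +0.70 V.

+0.70 V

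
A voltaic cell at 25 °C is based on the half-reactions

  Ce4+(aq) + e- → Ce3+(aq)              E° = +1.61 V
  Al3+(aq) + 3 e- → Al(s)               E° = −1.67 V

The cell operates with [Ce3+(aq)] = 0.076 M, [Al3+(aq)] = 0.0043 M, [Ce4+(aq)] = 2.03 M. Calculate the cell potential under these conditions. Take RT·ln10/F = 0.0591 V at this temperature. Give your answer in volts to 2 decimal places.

+3.41 V

Since E°(Ce⁴⁺/Ce³⁺) > E°(Al³⁺/Al), Ce⁴⁺/Ce³⁺ serves as the cathode.
E°cell = E°cat − E°an = +1.61 − (−1.67) = +3.28 V; n = 3.
Balancing gives 3 Ce4+(aq) + Al(s) → 3 Ce3+(aq) + Al3+(aq); hence Q = ([Ce3+(aq)]^3·[Al3+(aq)]) / [Ce4+(aq)]^3 = 2.26×10^−7 (log Q = −6.647).
By the Nernst equation, E = +3.28 − (0.0591/3)·(−6.647) = +3.41 V.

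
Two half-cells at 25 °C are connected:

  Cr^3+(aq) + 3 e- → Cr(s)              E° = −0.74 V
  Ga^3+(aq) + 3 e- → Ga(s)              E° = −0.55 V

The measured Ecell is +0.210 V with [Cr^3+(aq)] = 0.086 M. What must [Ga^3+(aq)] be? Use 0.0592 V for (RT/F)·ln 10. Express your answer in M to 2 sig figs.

With Ga³⁺/Ga at the cathode and Cr³⁺/Cr at the anode, E°cell = −0.55 − (−0.74) = +0.19 V (n = 3).
Since E = E° − (0.0592/n)·log Q, log Q = n(E° − E)/0.0592 = −1.014.
The balanced reaction is Ga^3+(aq) + Cr(s) → Ga(s) + Cr^3+(aq), so Q = [Cr^3+(aq)] / [Ga^3+(aq)].
Isolating [Ga^3+(aq)] in Q = 10^{−1.014} yields log [Ga^3+(aq)] = −0.052, i.e. 0.89 M.

0.89 M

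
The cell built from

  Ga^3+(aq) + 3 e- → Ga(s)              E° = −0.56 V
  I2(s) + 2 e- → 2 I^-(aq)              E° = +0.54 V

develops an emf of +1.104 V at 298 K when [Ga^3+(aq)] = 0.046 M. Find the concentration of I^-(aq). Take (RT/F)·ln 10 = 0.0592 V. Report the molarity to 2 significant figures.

2.4 M

The I₂/I⁻ couple has the larger reduction potential, so it is the cathode: E°cell = +0.54 − (−0.56) = +1.10 V and n = 6.
Rearranging E = E° − (0.0592/n)·log Q gives log Q = 6(+1.10 − (+1.104))/0.0592 = −0.405.
Balancing electrons gives 3 I2(s) + 2 Ga(s) → 6 I^-(aq) + 2 Ga^3+(aq); thus Q = [I^-(aq)]^6·[Ga^3+(aq)]^2.
Substituting the known concentrations and solving, log [I^-(aq)] = 0.378 and [I^-(aq)] = 2.4 M.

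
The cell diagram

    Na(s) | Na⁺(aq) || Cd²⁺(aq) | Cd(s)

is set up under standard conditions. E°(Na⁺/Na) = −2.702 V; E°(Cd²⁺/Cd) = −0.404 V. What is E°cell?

+2.298 V

By convention the left-hand electrode in cell notation is the anode (oxidation) and the right-hand electrode is the cathode (reduction).
E°cell = E°(right) − E°(left) = −0.404 − (−2.702) = +2.298 V.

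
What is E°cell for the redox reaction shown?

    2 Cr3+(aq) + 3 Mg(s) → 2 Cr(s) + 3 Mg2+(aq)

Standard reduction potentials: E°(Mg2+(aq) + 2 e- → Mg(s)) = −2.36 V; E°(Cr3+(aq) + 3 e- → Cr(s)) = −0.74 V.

Cr3+(aq) gains electrons, so the Cr³⁺/Cr couple is the cathode; the Mg²⁺/Mg couple is the anode.
E°cell = E°(cathode) − E°(anode) = −0.74 − (−2.36) = +1.62 V.

+1.62 V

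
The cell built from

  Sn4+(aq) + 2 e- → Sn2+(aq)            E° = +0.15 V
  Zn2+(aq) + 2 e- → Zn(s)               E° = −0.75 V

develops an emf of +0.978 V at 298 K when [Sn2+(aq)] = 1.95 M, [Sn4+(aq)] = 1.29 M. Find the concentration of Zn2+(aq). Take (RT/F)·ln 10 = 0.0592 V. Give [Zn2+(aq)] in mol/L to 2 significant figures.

0.0015 M

Sn⁴⁺/Sn²⁺ is the cathode (higher E°); E°cell = +0.15 − (−0.75) = +0.90 V with n = 2.
From the Nernst equation, log Q = n(E° − E)/0.0592 = 2·(+0.90 − (+0.978))/0.0592 = −2.635.
Balancing electrons gives Sn4+(aq) + Zn(s) → Sn2+(aq) + Zn2+(aq); thus Q = ([Sn2+(aq)]·[Zn2+(aq)]) / [Sn4+(aq)].
Substituting the known concentrations and solving, log [Zn2+(aq)] = −2.814 and [Zn2+(aq)] = 0.0015 M.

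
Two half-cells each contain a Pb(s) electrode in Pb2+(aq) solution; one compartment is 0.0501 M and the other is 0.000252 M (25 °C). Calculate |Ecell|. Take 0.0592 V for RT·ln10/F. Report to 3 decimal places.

0.068 V

For a concentration cell E°cell = 0, since both electrodes use the same couple.
The compartment with the higher Pb2+(aq) concentration (0.0501 M) acts as the cathode; ions are reduced there and produced at the dilute (0.000252 M) anode.
With n = 2, Ecell = −(0.0592/2)·log([dilute]/[conc]) = −(0.0592/2)·log(0.000252/0.0501) = +0.068 V.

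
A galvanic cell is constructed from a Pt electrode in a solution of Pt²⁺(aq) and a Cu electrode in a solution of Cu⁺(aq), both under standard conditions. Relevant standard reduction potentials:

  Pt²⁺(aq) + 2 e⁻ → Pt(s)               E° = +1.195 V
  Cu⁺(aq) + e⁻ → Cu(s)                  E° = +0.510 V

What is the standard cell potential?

+0.685 V

Of the two couples in this cell, the one with the more positive reduction potential is reduced at the cathode: here that is Pt²⁺/Pt (+1.195 V); Cu⁺/Cu (+0.510 V) is the anode.
E°cell = E°(cathode) − E°(anode) = +1.195 − (+0.510) = +0.685 V.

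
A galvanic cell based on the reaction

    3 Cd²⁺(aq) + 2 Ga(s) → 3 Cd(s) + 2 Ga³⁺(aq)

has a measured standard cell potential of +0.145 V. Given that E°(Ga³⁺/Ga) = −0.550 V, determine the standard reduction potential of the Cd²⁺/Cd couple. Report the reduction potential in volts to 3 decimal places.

In the reaction as written the Cd²⁺/Cd couple is reduced (cathode) and Ga³⁺/Ga is oxidized (anode), so E°cell = E°(Cd²⁺/Cd) − E°(Ga³⁺/Ga).
E°(Cd²⁺/Cd) = E°cell + E°(anode) = +0.145 + (−0.550) = −0.405 V.

−0.405 V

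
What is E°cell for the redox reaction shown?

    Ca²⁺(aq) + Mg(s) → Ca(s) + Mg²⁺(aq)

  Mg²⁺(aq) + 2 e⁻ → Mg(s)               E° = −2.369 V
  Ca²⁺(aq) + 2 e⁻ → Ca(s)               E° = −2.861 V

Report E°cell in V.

−0.492 V

In the reaction as written, Ca²⁺(aq) is reduced (cathode) and Mg²⁺(aq) is produced by oxidation at the anode.
E°cell = E°(cathode) − E°(anode) = −2.861 − (−2.369) = −0.492 V.
The negative E°cell means the reaction is non-spontaneous in the direction written.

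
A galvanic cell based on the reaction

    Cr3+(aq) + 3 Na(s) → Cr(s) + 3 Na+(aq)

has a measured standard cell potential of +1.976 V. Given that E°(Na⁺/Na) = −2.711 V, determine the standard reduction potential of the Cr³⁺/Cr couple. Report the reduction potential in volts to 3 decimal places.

In the reaction as written the Cr³⁺/Cr couple is reduced (cathode) and Na⁺/Na is oxidized (anode), so E°cell = E°(Cr³⁺/Cr) − E°(Na⁺/Na).
E°(Cr³⁺/Cr) = E°cell + E°(anode) = +1.976 + (−2.711) = −0.735 V.

−0.735 V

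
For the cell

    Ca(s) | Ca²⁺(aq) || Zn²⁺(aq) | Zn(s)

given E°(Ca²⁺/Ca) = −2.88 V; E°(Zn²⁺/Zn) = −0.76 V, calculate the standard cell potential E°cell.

+2.12 V

By convention the left-hand electrode in cell notation is the anode (oxidation) and the right-hand electrode is the cathode (reduction).
E°cell = E°(right) − E°(left) = −0.76 − (−2.88) = +2.12 V.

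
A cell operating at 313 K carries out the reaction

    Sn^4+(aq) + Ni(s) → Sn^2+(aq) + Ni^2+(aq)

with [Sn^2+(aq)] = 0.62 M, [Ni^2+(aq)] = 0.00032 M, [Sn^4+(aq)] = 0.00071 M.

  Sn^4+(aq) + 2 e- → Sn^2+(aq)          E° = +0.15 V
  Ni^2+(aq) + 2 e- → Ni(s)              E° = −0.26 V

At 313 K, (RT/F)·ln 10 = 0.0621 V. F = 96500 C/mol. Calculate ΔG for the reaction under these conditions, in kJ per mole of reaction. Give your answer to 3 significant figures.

With Sn⁴⁺/Sn²⁺ reduced at the cathode, E°cell = +0.15 − (−0.26) = +0.41 V and n = 2.
Here Q = ([Sn^2+(aq)]·[Ni^2+(aq)]) / [Sn^4+(aq)] = 0.279 (log Q = −0.554), giving E = +0.41 − (0.0621/2)·(−0.554) = +0.4272 V.
ΔG = −nFE = −(2)(96500)(+0.4272) J/mol = −82.4 kJ/mol.

−82.4 kJ/mol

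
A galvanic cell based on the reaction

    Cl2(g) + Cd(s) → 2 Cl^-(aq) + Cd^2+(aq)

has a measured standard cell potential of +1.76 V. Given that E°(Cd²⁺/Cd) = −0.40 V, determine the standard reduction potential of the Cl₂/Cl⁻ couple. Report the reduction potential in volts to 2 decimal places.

In the reaction as written the Cl₂/Cl⁻ couple is reduced (cathode) and Cd²⁺/Cd is oxidized (anode), so E°cell = E°(Cl₂/Cl⁻) − E°(Cd²⁺/Cd).
E°(Cl₂/Cl⁻) = E°cell + E°(anode) = +1.76 + (−0.40) = +1.36 V.

+1.36 V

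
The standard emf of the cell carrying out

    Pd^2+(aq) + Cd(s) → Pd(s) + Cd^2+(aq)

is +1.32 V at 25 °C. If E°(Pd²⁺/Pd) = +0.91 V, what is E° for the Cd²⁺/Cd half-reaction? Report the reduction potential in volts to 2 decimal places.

In the reaction as written the Pd²⁺/Pd couple is reduced (cathode) and Cd²⁺/Cd is oxidized (anode), so E°cell = E°(Pd²⁺/Pd) − E°(Cd²⁺/Cd).
E°(Cd²⁺/Cd) = E°(cathode) − E°cell = +0.91 − (+1.32) = −0.41 V.

−0.41 V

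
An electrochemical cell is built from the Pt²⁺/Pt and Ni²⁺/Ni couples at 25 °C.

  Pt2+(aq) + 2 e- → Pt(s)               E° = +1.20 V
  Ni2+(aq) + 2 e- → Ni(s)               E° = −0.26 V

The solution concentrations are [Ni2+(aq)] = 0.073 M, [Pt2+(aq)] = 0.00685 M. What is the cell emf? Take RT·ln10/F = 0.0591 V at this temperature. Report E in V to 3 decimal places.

The Pt²⁺/Pt couple has the more positive E°, so it is the cathode; Ni²⁺/Ni is the anode.
E°cell = E°cat − E°an = +1.20 − (−0.26) = +1.46 V; n = 2.
For the overall reaction Pt2+(aq) + Ni(s) → Pt(s) + Ni2+(aq), Q = [Ni2+(aq)] / [Pt2+(aq)] = 10.7, giving log Q = 1.028.
Applying E = E° − (RT ln10/nF)·log Q gives +1.46 − (0.0591/2)(1.028) = +1.430 V.

+1.430 V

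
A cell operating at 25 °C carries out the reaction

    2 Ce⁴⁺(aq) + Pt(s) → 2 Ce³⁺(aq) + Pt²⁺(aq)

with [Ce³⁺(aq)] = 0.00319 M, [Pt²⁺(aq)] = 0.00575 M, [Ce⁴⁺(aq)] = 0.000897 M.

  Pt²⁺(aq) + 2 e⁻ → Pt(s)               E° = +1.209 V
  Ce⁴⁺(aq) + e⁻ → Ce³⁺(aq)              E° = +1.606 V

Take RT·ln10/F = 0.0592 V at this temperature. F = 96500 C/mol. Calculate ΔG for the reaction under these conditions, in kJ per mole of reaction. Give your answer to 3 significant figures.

The standard cell potential is +1.606 − (+1.209) = +0.397 V, with n = 2 electrons in the balanced equation.
Here Q = ([Ce³⁺(aq)]^2·[Pt²⁺(aq)]) / [Ce⁴⁺(aq)]^2 = 0.0727 (log Q = −1.138), giving E = +0.397 − (0.0592/2)·(−1.138) = +0.4307 V.
Then ΔG = −nFE = −2 × 96500 × +0.4307 J/mol = −83.1 kJ/mol.

−83.1 kJ/mol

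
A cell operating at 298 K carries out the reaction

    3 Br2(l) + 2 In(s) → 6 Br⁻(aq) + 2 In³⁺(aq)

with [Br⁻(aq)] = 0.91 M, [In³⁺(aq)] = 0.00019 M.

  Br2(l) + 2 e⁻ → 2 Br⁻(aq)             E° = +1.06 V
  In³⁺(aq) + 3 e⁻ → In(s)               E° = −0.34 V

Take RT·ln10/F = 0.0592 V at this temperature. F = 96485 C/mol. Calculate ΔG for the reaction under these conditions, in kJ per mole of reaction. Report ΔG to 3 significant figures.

With Br₂/Br⁻ reduced at the cathode, E°cell = +1.06 − (−0.34) = +1.40 V and n = 6.
The reaction quotient is [Br⁻(aq)]^6·[In³⁺(aq)]^2 = 2.05×10^−8; by Nernst, E = +1.40 − (0.0592/6)(−7.688) = +1.4759 V.
ΔG = −nFE = −(6)(96485)(+1.4759) J/mol = −854 kJ/mol.

−854 kJ/mol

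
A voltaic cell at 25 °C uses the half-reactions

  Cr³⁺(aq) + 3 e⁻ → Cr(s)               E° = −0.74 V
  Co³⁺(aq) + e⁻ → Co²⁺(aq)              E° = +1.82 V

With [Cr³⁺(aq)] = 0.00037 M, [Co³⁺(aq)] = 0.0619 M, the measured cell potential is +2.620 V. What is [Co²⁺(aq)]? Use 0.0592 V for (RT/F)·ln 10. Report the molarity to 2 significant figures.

0.084 M

With Co³⁺/Co²⁺ at the cathode and Cr³⁺/Cr at the anode, E°cell = +1.82 − (−0.74) = +2.56 V (n = 3).
Since E = E° − (0.0592/n)·log Q, log Q = n(E° − E)/0.0592 = −3.041.
Balancing electrons gives 3 Co³⁺(aq) + Cr(s) → 3 Co²⁺(aq) + Cr³⁺(aq); thus Q = ([Co²⁺(aq)]^3·[Cr³⁺(aq)]) / [Co³⁺(aq)]^3.
Solving for the unknown gives log [Co²⁺(aq)] = −1.078, so [Co²⁺(aq)] ≈ 0.084 M.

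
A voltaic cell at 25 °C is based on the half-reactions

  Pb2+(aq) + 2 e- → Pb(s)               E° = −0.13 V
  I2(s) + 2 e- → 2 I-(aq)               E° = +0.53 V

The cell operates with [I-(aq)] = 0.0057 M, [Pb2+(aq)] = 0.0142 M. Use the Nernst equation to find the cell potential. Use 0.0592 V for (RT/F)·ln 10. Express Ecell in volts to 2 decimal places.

Since E°(I₂/I⁻) > E°(Pb²⁺/Pb), I₂/I⁻ serves as the cathode.
The standard potential is +0.53 − (−0.13) = +0.66 V and the balanced reaction transfers n = 2 electrons.
Balancing gives I2(s) + Pb(s) → 2 I-(aq) + Pb2+(aq); hence Q = [I-(aq)]^2·[Pb2+(aq)] = 4.61×10^−7 (log Q = −6.336).
E = E° − (0.0592/n)·log Q = +0.66 − (0.0592/2)(−6.336) = +0.85 V.

+0.85 V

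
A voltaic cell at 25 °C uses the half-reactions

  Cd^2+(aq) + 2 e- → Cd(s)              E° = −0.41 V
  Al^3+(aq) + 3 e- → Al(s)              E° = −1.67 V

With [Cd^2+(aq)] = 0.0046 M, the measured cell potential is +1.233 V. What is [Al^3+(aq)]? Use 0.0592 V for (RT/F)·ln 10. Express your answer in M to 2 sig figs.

With Cd²⁺/Cd at the cathode and Al³⁺/Al at the anode, E°cell = −0.41 − (−1.67) = +1.26 V (n = 6).
Rearranging E = E° − (0.0592/n)·log Q gives log Q = 6(+1.26 − (+1.233))/0.0592 = 2.736.
Balancing electrons gives 3 Cd^2+(aq) + 2 Al(s) → 3 Cd(s) + 2 Al^3+(aq); thus Q = [Al^3+(aq)]^2 / [Cd^2+(aq)]^3.
Isolating [Al^3+(aq)] in Q = 10^{2.736} yields log [Al^3+(aq)] = −2.138, i.e. 0.0073 M.

0.0073 M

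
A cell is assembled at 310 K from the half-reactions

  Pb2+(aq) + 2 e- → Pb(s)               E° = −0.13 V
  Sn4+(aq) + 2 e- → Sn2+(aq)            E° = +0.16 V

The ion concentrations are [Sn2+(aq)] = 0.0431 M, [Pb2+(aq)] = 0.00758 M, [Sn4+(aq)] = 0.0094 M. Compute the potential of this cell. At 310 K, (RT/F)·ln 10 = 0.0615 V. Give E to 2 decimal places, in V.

The Sn⁴⁺/Sn²⁺ couple has the more positive E°, so it is the cathode; Pb²⁺/Pb is the anode.
E°cell = E°cat − E°an = +0.16 − (−0.13) = +0.29 V; n = 2.
The balanced reaction is Sn4+(aq) + Pb(s) → Sn2+(aq) + Pb2+(aq), so Q = ([Sn2+(aq)]·[Pb2+(aq)]) / [Sn4+(aq)] = 0.0348 and log Q = −1.459.
Applying E = E° − (RT ln10/nF)·log Q gives +0.29 − (0.0615/2)(−1.459) = +0.33 V.

+0.33 V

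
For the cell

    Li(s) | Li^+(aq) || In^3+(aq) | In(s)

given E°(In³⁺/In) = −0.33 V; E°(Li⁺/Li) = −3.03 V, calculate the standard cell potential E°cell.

By convention the left-hand electrode in cell notation is the anode (oxidation) and the right-hand electrode is the cathode (reduction).
E°cell = E°(right) − E°(left) = −0.33 − (−3.03) = +2.70 V.

+2.70 V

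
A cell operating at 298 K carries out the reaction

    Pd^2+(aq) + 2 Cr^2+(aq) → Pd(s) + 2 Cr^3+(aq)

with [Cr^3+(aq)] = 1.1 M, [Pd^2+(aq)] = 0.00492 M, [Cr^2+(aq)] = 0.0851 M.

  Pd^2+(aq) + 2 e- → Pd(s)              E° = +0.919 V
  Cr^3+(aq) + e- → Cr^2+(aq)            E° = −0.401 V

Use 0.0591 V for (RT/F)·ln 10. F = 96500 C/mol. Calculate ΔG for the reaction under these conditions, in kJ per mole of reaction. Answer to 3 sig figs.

−229 kJ/mol

With Pd²⁺/Pd reduced at the cathode, E°cell = +0.919 − (−0.401) = +1.320 V and n = 2.
Q = [Cr^3+(aq)]^2 / ([Pd^2+(aq)]·[Cr^2+(aq)]^2) = 3.4×10^4, so log Q = 4.531 and E = +1.320 − (0.0591/2)(4.531) = +1.1861 V.
Finally ΔG = −nFE = −(2)(96500 C/mol)(+1.1861 V) = −229 kJ/mol.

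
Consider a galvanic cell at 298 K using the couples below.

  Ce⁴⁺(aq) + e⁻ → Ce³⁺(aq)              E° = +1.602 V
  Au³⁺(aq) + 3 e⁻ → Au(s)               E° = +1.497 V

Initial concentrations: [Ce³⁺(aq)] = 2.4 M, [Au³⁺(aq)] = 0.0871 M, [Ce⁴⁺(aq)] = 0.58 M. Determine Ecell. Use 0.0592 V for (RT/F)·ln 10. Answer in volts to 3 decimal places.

+0.089 V

Ce⁴⁺/Ce³⁺ is reduced (cathode, E° = +1.602 V) and Au³⁺/Au is oxidized (anode).
The standard potential is +1.602 − (+1.497) = +0.105 V and the balanced reaction transfers n = 3 electrons.
Balancing gives 3 Ce⁴⁺(aq) + Au(s) → 3 Ce³⁺(aq) + Au³⁺(aq); hence Q = ([Ce³⁺(aq)]^3·[Au³⁺(aq)]) / [Ce⁴⁺(aq)]^3 = 6.17 (log Q = 0.790).
By the Nernst equation, E = +0.105 − (0.0592/3)·(0.790) = +0.089 V.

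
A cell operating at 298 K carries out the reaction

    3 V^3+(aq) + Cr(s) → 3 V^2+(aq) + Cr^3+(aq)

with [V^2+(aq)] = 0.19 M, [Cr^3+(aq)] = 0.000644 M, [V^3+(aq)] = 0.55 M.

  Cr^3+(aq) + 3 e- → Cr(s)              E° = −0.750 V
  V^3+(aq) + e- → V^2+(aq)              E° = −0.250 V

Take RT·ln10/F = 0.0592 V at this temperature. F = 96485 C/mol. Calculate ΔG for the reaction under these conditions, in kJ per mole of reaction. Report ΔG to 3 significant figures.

−171 kJ/mol

With V³⁺/V²⁺ reduced at the cathode, E°cell = −0.250 − (−0.750) = +0.500 V and n = 3.
Q = ([V^2+(aq)]^3·[Cr^3+(aq)]) / [V^3+(aq)]^3 = 2.65×10^−5, so log Q = −4.576 and E = +0.500 − (0.0592/3)(−4.576) = +0.5903 V.
Finally ΔG = −nFE = −(3)(96485 C/mol)(+0.5903 V) = −171 kJ/mol.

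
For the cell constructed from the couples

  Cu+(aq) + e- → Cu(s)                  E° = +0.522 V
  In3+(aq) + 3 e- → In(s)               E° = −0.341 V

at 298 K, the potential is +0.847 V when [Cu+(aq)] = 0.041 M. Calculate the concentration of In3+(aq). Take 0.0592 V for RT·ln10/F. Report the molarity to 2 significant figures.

0.00045 M

Cu⁺/Cu is the cathode (higher E°); E°cell = +0.522 − (−0.341) = +0.863 V with n = 3.
Since E = E° − (0.0592/n)·log Q, log Q = n(E° − E)/0.0592 = 0.811.
The balanced reaction is 3 Cu+(aq) + In(s) → 3 Cu(s) + In3+(aq), so Q = [In3+(aq)] / [Cu+(aq)]^3.
Substituting the known concentrations and solving, log [In3+(aq)] = −3.351 and [In3+(aq)] = 0.00045 M.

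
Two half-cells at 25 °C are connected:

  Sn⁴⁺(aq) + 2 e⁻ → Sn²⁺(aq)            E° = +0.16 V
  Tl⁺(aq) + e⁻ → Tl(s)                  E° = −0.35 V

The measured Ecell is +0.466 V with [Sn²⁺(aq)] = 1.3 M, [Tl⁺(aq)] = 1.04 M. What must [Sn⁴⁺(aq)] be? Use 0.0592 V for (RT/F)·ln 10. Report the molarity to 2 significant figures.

0.046 M

With Sn⁴⁺/Sn²⁺ at the cathode and Tl⁺/Tl at the anode, E°cell = +0.16 − (−0.35) = +0.51 V (n = 2).
From the Nernst equation, log Q = n(E° − E)/0.0592 = 2·(+0.51 − (+0.466))/0.0592 = 1.486.
The balanced reaction is Sn⁴⁺(aq) + 2 Tl(s) → Sn²⁺(aq) + 2 Tl⁺(aq), so Q = ([Sn²⁺(aq)]·[Tl⁺(aq)]^2) / [Sn⁴⁺(aq)].
Substituting the known concentrations and solving, log [Sn⁴⁺(aq)] = −1.338 and [Sn⁴⁺(aq)] = 0.046 M.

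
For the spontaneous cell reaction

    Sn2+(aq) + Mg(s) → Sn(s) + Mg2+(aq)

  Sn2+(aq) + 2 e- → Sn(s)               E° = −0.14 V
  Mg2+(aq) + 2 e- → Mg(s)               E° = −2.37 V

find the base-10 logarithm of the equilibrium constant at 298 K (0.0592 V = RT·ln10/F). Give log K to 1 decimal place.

log K = 75.3

The Sn²⁺/Sn couple is reduced (cathode); E°cell = −0.14 − (−2.37) = +2.23 V with n = 2.
At equilibrium E = 0, so log K = nE°cell / 0.0592 = (2)(+2.23) / 0.0592 = 75.3.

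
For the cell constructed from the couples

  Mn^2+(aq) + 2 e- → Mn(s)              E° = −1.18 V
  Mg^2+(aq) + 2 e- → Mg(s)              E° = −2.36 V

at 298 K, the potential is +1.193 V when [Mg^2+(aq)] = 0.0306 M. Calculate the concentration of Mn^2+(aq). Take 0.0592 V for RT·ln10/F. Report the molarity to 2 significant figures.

The Mn²⁺/Mn couple has the larger reduction potential, so it is the cathode: E°cell = −1.18 − (−2.36) = +1.18 V and n = 2.
From the Nernst equation, log Q = n(E° − E)/0.0592 = 2·(+1.18 − (+1.193))/0.0592 = −0.439.
The balanced reaction is Mn^2+(aq) + Mg(s) → Mn(s) + Mg^2+(aq), so Q = [Mg^2+(aq)] / [Mn^2+(aq)].
Solving for the unknown gives log [Mn^2+(aq)] = −1.075, so [Mn^2+(aq)] ≈ 0.084 M.

0.084 M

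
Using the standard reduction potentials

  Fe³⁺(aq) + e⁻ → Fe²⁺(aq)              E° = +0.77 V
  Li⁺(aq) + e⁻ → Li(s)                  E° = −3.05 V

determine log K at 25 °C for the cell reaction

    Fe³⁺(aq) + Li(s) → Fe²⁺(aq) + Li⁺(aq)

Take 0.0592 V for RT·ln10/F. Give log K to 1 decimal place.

log K = 64.5

The Fe³⁺/Fe²⁺ couple is reduced (cathode); E°cell = +0.77 − (−3.05) = +3.82 V with n = 1.
At equilibrium E = 0, so log K = nE°cell / 0.0592 = (1)(+3.82) / 0.0592 = 64.5.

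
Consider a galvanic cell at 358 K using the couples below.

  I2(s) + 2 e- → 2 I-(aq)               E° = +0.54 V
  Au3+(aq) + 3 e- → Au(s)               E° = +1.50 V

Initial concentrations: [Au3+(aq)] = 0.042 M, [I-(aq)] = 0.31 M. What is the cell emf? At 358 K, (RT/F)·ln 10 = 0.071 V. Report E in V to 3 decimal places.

The Au³⁺/Au couple has the more positive E°, so it is the cathode; I₂/I⁻ is the anode.
E°cell = E°cat − E°an = +1.50 − (+0.54) = +0.96 V; n = 6.
Balancing gives 2 Au3+(aq) + 6 I-(aq) → 2 Au(s) + 3 I2(s); hence Q = 1 / ([Au3+(aq)]^2·[I-(aq)]^6) = 6.39×10^5 (log Q = 5.805).
By the Nernst equation, E = +0.96 − (0.071/6)·(5.805) = +0.891 V.

+0.891 V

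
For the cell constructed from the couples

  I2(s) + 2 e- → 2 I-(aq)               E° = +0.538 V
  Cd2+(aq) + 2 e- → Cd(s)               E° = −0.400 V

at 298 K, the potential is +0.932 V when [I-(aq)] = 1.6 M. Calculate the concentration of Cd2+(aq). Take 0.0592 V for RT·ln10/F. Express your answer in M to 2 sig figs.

0.62 M

I₂/I⁻ is the cathode (higher E°); E°cell = +0.538 − (−0.400) = +0.938 V with n = 2.
From the Nernst equation, log Q = n(E° − E)/0.0592 = 2·(+0.938 − (+0.932))/0.0592 = 0.203.
The balanced reaction is I2(s) + Cd(s) → 2 I-(aq) + Cd2+(aq), so Q = [I-(aq)]^2·[Cd2+(aq)].
Isolating [Cd2+(aq)] in Q = 10^{0.203} yields log [Cd2+(aq)] = −0.205, i.e. 0.62 M.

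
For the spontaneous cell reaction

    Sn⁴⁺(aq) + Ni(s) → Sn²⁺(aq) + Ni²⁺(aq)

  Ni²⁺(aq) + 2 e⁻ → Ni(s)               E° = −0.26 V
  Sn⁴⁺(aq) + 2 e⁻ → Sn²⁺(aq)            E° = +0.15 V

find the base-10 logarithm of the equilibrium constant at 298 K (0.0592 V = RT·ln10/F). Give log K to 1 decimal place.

log K = 13.9

The Sn⁴⁺/Sn²⁺ couple is reduced (cathode); E°cell = +0.15 − (−0.26) = +0.41 V with n = 2.
At equilibrium E = 0, so log K = nE°cell / 0.0592 = (2)(+0.41) / 0.0592 = 13.9.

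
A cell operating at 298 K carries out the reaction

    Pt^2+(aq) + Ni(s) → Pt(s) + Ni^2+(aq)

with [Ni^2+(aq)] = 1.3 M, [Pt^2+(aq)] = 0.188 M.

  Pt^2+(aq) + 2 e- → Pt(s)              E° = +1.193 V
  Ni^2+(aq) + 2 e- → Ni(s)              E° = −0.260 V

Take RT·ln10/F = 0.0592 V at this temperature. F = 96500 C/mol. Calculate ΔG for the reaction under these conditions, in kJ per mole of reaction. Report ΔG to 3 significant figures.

E°cell = +1.193 − (−0.260) = +1.453 V; the balanced reaction transfers n = 2 electrons.
Q = [Ni^2+(aq)] / [Pt^2+(aq)] = 6.91, so log Q = 0.840 and E = +1.453 − (0.0592/2)(0.840) = +1.4281 V.
Then ΔG = −nFE = −2 × 96500 × +1.4281 J/mol = −276 kJ/mol.

−276 kJ/mol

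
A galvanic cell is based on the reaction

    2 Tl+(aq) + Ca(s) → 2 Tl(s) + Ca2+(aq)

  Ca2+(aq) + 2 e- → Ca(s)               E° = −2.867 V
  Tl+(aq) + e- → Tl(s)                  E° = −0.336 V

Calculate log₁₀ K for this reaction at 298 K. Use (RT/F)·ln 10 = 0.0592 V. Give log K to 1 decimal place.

log K = 85.5

The Tl⁺/Tl couple is reduced (cathode); E°cell = −0.336 − (−2.867) = +2.531 V with n = 2.
At equilibrium E = 0, so log K = nE°cell / 0.0592 = (2)(+2.531) / 0.0592 = 85.5.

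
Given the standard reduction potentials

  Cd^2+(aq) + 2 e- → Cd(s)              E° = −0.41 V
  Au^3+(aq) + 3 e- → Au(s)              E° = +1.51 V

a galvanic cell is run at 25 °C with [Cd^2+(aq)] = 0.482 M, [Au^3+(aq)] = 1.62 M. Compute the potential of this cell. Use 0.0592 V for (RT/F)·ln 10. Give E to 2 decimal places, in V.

+1.93 V

The Au³⁺/Au couple has the more positive E°, so it is the cathode; Cd²⁺/Cd is the anode.
E°cell = +1.51 − (−0.41) = +1.92 V, with n = 6 electrons transferred.
Balancing gives 2 Au^3+(aq) + 3 Cd(s) → 2 Au(s) + 3 Cd^2+(aq); hence Q = [Cd^2+(aq)]^3 / [Au^3+(aq)]^2 = 0.0427 (log Q = −1.370).
E = E° − (0.0592/n)·log Q = +1.92 − (0.0592/6)(−1.370) = +1.93 V.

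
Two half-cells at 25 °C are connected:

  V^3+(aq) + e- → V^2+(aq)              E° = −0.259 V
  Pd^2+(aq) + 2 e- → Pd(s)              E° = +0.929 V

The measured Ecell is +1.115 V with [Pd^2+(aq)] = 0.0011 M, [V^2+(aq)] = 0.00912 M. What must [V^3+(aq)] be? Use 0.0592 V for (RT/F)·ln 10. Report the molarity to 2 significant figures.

0.0052 M

With Pd²⁺/Pd at the cathode and V³⁺/V²⁺ at the anode, E°cell = +0.929 − (−0.259) = +1.188 V (n = 2).
Since E = E° − (0.0592/n)·log Q, log Q = n(E° − E)/0.0592 = 2.466.
Balancing electrons gives Pd^2+(aq) + 2 V^2+(aq) → Pd(s) + 2 V^3+(aq); thus Q = [V^3+(aq)]^2 / ([Pd^2+(aq)]·[V^2+(aq)]^2).
Solving for the unknown gives log [V^3+(aq)] = −2.286, so [V^3+(aq)] ≈ 0.0052 M.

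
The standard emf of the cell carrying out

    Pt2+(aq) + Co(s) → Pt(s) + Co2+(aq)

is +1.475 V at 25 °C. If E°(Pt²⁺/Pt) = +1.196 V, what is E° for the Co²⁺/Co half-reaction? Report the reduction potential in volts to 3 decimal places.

In the reaction as written the Pt²⁺/Pt couple is reduced (cathode) and Co²⁺/Co is oxidized (anode), so E°cell = E°(Pt²⁺/Pt) − E°(Co²⁺/Co).
E°(Co²⁺/Co) = E°(cathode) − E°cell = +1.196 − (+1.475) = −0.279 V.

−0.279 V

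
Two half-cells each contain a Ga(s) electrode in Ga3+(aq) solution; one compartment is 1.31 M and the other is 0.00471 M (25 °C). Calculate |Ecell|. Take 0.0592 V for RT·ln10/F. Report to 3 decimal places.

0.048 V

For a concentration cell E°cell = 0, since both electrodes use the same couple.
The compartment with the higher Ga3+(aq) concentration (1.31 M) acts as the cathode; ions are reduced there and produced at the dilute (0.00471 M) anode.
With n = 3, Ecell = −(0.0592/3)·log([dilute]/[conc]) = −(0.0592/3)·log(0.00471/1.31) = +0.048 V.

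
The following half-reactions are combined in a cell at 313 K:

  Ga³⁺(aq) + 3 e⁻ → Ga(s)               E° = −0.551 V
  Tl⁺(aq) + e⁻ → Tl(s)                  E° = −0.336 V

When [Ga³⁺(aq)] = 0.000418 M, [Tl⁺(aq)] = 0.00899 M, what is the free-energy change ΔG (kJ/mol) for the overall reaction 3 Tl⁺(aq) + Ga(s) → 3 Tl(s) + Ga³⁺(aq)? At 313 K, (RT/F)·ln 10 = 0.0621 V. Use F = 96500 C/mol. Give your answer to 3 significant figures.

With Tl⁺/Tl reduced at the cathode, E°cell = −0.336 − (−0.551) = +0.215 V and n = 3.
The reaction quotient is [Ga³⁺(aq)] / [Tl⁺(aq)]^3 = 575; by Nernst, E = +0.215 − (0.0621/3)(2.760) = +0.1579 V.
Then ΔG = −nFE = −3 × 96500 × +0.1579 J/mol = −45.7 kJ/mol.

−45.7 kJ/mol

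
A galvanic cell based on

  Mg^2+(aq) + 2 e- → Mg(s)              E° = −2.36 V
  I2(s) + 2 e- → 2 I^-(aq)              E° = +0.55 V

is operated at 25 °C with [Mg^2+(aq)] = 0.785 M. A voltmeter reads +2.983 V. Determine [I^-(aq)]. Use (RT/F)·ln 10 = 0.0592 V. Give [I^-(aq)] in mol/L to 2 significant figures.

0.066 M

With I₂/I⁻ at the cathode and Mg²⁺/Mg at the anode, E°cell = +0.55 − (−2.36) = +2.91 V (n = 2).
Since E = E° − (0.0592/n)·log Q, log Q = n(E° − E)/0.0592 = −2.466.
For I2(s) + Mg(s) → 2 I^-(aq) + Mg^2+(aq), the reaction quotient is Q = [I^-(aq)]^2·[Mg^2+(aq)].
Substituting the known concentrations and solving, log [I^-(aq)] = −1.180 and [I^-(aq)] = 0.066 M.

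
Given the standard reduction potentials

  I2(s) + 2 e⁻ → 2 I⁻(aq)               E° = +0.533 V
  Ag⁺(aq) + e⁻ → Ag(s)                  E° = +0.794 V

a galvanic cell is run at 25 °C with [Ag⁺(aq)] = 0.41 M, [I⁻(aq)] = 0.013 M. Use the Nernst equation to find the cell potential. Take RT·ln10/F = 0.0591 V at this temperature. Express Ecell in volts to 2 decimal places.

The Ag⁺/Ag couple has the more positive E°, so it is the cathode; I₂/I⁻ is the anode.
The standard potential is +0.794 − (+0.533) = +0.261 V and the balanced reaction transfers n = 2 electrons.
Balancing gives 2 Ag⁺(aq) + 2 I⁻(aq) → 2 Ag(s) + I2(s); hence Q = 1 / ([Ag⁺(aq)]^2·[I⁻(aq)]^2) = 3.52×10^4 (log Q = 4.547).
E = E° − (0.0591/n)·log Q = +0.261 − (0.0591/2)(4.547) = +0.13 V.

+0.13 V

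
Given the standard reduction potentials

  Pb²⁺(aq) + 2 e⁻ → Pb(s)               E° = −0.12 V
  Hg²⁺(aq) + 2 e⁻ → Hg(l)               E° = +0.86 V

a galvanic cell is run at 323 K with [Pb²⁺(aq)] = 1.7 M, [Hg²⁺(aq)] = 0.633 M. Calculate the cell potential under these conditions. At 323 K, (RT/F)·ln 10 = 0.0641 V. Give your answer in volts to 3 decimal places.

The Hg²⁺/Hg couple has the more positive E°, so it is the cathode; Pb²⁺/Pb is the anode.
E°cell = E°cat − E°an = +0.86 − (−0.12) = +0.98 V; n = 2.
The balanced reaction is Hg²⁺(aq) + Pb(s) → Hg(l) + Pb²⁺(aq), so Q = [Pb²⁺(aq)] / [Hg²⁺(aq)] = 2.69 and log Q = 0.429.
By the Nernst equation, E = +0.98 − (0.0641/2)·(0.429) = +0.966 V.

+0.966 V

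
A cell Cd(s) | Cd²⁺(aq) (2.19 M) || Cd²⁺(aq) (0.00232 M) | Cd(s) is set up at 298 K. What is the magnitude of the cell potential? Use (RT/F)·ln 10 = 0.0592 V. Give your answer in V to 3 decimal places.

0.088 V

For a concentration cell E°cell = 0, since both electrodes use the same couple.
The compartment with the higher Cd²⁺(aq) concentration (2.19 M) acts as the cathode; ions are reduced there and produced at the dilute (0.00232 M) anode.
With n = 2, Ecell = −(0.0592/2)·log([dilute]/[conc]) = −(0.0592/2)·log(0.00232/2.19) = +0.088 V.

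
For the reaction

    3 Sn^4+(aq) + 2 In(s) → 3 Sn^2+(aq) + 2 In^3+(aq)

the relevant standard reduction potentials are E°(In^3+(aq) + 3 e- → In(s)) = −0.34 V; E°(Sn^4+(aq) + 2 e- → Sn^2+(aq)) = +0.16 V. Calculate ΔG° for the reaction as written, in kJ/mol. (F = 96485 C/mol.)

In the reaction as written Sn^4+(aq) is reduced, so the Sn⁴⁺/Sn²⁺ couple is the cathode and In³⁺/In is the anode.
E°cell = +0.16 − (−0.34) = +0.50 V; balancing electrons gives n = 6.
ΔG° = −nFE°cell = −(6)(96485)(+0.50) J/mol = −289 kJ/mol.

−289 kJ/mol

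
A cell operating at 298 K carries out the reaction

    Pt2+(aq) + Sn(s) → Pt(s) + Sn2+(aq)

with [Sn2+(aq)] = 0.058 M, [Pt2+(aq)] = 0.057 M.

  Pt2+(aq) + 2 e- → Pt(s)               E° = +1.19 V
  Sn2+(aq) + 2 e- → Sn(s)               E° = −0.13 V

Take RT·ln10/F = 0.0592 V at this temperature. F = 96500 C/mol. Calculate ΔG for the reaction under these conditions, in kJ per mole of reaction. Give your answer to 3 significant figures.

−255 kJ/mol

The standard cell potential is +1.19 − (−0.13) = +1.32 V, with n = 2 electrons in the balanced equation.
Here Q = [Sn2+(aq)] / [Pt2+(aq)] = 1.02 (log Q = 0.008), giving E = +1.32 − (0.0592/2)·(0.008) = +1.3198 V.
Then ΔG = −nFE = −2 × 96500 × +1.3198 J/mol = −255 kJ/mol.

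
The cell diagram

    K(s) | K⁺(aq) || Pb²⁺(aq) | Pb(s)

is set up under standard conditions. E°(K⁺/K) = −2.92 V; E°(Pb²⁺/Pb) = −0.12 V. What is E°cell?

By convention the left-hand electrode in cell notation is the anode (oxidation) and the right-hand electrode is the cathode (reduction).
E°cell = E°(right) − E°(left) = −0.12 − (−2.92) = +2.80 V.

+2.80 V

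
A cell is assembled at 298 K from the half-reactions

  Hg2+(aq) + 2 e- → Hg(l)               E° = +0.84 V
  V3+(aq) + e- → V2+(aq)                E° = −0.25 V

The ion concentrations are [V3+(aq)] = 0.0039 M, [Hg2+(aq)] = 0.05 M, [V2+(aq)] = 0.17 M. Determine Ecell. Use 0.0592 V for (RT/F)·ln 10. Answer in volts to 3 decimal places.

Since E°(Hg²⁺/Hg) > E°(V³⁺/V²⁺), Hg²⁺/Hg serves as the cathode.
E°cell = E°cat − E°an = +0.84 − (−0.25) = +1.09 V; n = 2.
Balancing gives Hg2+(aq) + 2 V2+(aq) → Hg(l) + 2 V3+(aq); hence Q = [V3+(aq)]^2 / ([Hg2+(aq)]·[V2+(aq)]^2) = 0.0105 (log Q = −1.978).
Applying E = E° − (RT ln10/nF)·log Q gives +1.09 − (0.0592/2)(−1.978) = +1.149 V.

+1.149 V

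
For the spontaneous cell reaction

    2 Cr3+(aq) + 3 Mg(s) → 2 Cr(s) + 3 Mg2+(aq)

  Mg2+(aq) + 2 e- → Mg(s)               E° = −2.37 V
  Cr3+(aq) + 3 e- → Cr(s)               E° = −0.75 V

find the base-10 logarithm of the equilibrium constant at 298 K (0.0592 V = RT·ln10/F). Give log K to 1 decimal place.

The Cr³⁺/Cr couple is reduced (cathode); E°cell = −0.75 − (−2.37) = +1.62 V with n = 6.
At equilibrium E = 0, so log K = nE°cell / 0.0592 = (6)(+1.62) / 0.0592 = 164.2.

log K = 164.2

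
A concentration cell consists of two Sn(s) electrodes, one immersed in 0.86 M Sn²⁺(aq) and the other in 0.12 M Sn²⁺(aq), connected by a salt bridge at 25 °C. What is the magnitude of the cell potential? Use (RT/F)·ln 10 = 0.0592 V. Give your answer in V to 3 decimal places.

0.025 V

For a concentration cell E°cell = 0, since both electrodes use the same couple.
The compartment with the higher Sn²⁺(aq) concentration (0.86 M) acts as the cathode; ions are reduced there and produced at the dilute (0.12 M) anode.
With n = 2, Ecell = −(0.0592/2)·log([dilute]/[conc]) = −(0.0592/2)·log(0.12/0.86) = +0.025 V.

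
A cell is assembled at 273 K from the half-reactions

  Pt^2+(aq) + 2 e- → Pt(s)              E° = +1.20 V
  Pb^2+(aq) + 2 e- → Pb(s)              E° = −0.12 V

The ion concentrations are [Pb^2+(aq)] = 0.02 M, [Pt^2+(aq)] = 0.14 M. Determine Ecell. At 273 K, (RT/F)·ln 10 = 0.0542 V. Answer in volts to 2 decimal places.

Pt²⁺/Pt is reduced (cathode, E° = +1.20 V) and Pb²⁺/Pb is oxidized (anode).
E°cell = +1.20 − (−0.12) = +1.32 V, with n = 2 electrons transferred.
For the overall reaction Pt^2+(aq) + Pb(s) → Pt(s) + Pb^2+(aq), Q = [Pb^2+(aq)] / [Pt^2+(aq)] = 0.143, giving log Q = −0.845.
Applying E = E° − (RT ln10/nF)·log Q gives +1.32 − (0.0542/2)(−0.845) = +1.34 V.

+1.34 V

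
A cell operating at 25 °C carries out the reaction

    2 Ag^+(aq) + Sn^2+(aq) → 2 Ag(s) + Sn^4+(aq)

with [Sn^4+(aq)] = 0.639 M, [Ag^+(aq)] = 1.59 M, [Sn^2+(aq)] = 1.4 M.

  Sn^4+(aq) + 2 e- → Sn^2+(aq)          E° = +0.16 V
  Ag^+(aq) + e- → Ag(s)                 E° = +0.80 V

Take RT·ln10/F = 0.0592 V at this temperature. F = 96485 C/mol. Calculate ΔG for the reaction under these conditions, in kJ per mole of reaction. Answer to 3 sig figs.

With Ag⁺/Ag reduced at the cathode, E°cell = +0.80 − (+0.16) = +0.64 V and n = 2.
The reaction quotient is [Sn^4+(aq)] / ([Ag^+(aq)]^2·[Sn^2+(aq)]) = 0.181; by Nernst, E = +0.64 − (0.0592/2)(−0.743) = +0.6620 V.
ΔG = −nFE = −(2)(96485)(+0.6620) J/mol = −128 kJ/mol.

−128 kJ/mol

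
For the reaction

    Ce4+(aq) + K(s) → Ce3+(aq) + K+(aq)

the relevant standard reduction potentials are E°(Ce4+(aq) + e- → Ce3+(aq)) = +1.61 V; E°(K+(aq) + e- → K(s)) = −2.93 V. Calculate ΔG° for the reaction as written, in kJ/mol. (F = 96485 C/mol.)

In the reaction as written Ce4+(aq) is reduced, so the Ce⁴⁺/Ce³⁺ couple is the cathode and K⁺/K is the anode.
E°cell = +1.61 − (−2.93) = +4.54 V; balancing electrons gives n = 1.
ΔG° = −nFE°cell = −(1)(96485)(+4.54) J/mol = −438 kJ/mol.

−438 kJ/mol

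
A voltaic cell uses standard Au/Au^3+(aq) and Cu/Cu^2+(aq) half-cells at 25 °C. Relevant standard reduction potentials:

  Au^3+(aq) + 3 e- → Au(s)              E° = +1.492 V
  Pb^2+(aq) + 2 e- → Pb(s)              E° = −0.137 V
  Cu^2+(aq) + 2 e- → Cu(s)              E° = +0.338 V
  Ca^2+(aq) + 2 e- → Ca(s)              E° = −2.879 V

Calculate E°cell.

The Au³⁺/Au couple has the higher E°, so Au ion is reduced (cathode) and Cu is oxidized (anode).
E°cell = E°(cathode) − E°(anode) = +1.492 − (+0.338) = +1.154 V.

+1.154 V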